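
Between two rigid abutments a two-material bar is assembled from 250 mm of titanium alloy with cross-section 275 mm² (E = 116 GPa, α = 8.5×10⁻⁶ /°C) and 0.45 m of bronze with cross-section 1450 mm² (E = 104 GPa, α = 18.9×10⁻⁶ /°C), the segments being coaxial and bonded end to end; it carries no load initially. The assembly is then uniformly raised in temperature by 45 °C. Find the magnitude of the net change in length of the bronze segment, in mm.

|ΔL| ≈ 0.251 mm

With the walls removed the bar would change length by δ_free = Σ αᵢΔT Lᵢ = 8.5×10⁻⁶×45×250 + 18.9×10⁻⁶×45×450 = 0.4783 mm.
The rigid supports impose zero overall length change; the single axial force P common to all segments must satisfy P Σ Lᵢ/(AᵢEᵢ) = δ_free.
Σ Lᵢ/(AᵢEᵢ) = 250/(275×116×10³) + 450/(1450×104×10³) = 1.082×10⁻⁵ mm/N.
So P = 0.4783 / 1.082×10⁻⁵ = 44.21 kN, compressive.
For the bronze segment, free thermal change = 18.9×10⁻⁶×45×450 = 0.3827 mm and elastic change from P = 44210×450/(1450×104×10³) = 0.1319 mm; these oppose, so the net change is 0.251 mm (segment lengthens).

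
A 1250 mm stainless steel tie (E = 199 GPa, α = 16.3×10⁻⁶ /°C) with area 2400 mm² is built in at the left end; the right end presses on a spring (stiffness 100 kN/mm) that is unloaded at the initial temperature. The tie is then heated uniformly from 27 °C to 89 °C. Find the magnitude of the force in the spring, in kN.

The unrestrained thermal change is αΔT L = 16.3×10⁻⁶ × 62 × 1250 = 1.263 mm.
With a force P in the spring, the elastic change of the tie is PL/(AE) and that of the spring is P/k; compatibility requires their sum to equal δ_free.
So P = δ_free / [L/(AE) + 1/k] = 1.263 / [ 1250/(2400×199×10³) + 1/(100×10³) ].
P = 1.263 / 1.262×10⁻⁵ = 100100 N.

P ≈ 100 kN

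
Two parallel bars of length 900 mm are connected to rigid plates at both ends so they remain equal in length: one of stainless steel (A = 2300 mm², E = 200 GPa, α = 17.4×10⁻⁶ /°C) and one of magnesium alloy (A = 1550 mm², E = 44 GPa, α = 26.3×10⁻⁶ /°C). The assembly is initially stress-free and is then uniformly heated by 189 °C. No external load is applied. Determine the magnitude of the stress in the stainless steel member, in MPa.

The magnesium alloy has the larger α, so on heating it would change length more than the stainless steel if both were free. The rigid plates force a common final length, so the magnesium alloy is put into compression and the stainless steel into tension, with equal and opposite forces P (no external load).
Compatibility of the two members (thermal + elastic change equal): (α₁ − α₂)ΔT = P·[1/(A₁E₁) + 1/(A₂E₂)].
|α₁ − α₂|·ΔT = 8.9×10⁻⁶ × 189 = 0.001682.
1/(A₁E₁) + 1/(A₂E₂) = 1/(2300×200×10³) + 1/(1550×44×10³) = 1.684×10⁻⁸ N⁻¹.
P = 0.001682 / 1.684×10⁻⁸ = 99910 N = 99.91 kN.
σ_{stainless steel} = P/A₁ = 99910/2300 = 43.44 MPa, tensile.

σ ≈ 43.4 MPa (tensile)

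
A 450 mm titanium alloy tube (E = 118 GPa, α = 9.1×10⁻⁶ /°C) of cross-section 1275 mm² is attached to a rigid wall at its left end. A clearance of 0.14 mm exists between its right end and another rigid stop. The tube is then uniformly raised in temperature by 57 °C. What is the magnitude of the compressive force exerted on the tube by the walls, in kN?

If the wall were absent the tube would grow by αΔT L = 9.1×10⁻⁶ × 57 × 450 = 0.2334 mm.
This exceeds the 0.14 mm gap, so the wall pushes back. The portion of expansion that must be recovered elastically is δ_free − gap = 0.2334 − 0.14 = 0.09341 mm.
That suppressed elongation corresponds to σ = E·Δ/L = 118×10³ × 0.09341/450 = 24.5 MPa.
Force on the wall = σA = 24.5 × 1275 mm² = 31.23 kN.

P ≈ 31.2 kN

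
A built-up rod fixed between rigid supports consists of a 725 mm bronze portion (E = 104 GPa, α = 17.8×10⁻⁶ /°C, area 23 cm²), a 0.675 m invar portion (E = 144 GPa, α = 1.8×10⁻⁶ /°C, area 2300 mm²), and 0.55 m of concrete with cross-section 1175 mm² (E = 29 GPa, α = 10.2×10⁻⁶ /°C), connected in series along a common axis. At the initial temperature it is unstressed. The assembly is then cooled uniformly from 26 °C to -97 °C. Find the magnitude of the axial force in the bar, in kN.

P ≈ 114 kN (tensile)

Free thermal contraction of the whole bar: Σ αᵢΔT Lᵢ = 17.8×10⁻⁶×123×725 + 1.8×10⁻⁶×123×675 + 10.2×10⁻⁶×123×550 = 2.427 mm.
Since the ends are fixed, an axial force P builds up, equal in every segment, with P · Σ Lᵢ/(AᵢEᵢ) = δ_free.
The series flexibility is Σ Lᵢ/(AᵢEᵢ) = 725/(2300×104×10³) + 675/(2300×144×10³) + 550/(1175×29×10³) = 2.121×10⁻⁵ mm/N.
So P = 2.427 / 2.121×10⁻⁵ = 114.4 kN, tensile.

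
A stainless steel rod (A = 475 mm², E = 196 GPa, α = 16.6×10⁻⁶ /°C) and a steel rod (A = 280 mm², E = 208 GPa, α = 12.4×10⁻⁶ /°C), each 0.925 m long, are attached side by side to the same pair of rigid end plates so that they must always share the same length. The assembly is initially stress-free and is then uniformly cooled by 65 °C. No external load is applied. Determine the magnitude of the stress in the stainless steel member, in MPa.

Equilibrium of a rigid end plate with no external load gives equal and opposite internal forces ±P in the two members. Since α_{stainless steel} > α_{steel}, cooling drives the stainless steel into tension and the steel into compression.
Setting the final lengths equal and cancelling L: (α₁ − α₂)ΔT = P/(A₁E₁) + P/(A₂E₂).
|α₁ − α₂|·ΔT = 4.2×10⁻⁶ × 65 = 0.000273.
1/(A₁E₁) + 1/(A₂E₂) = 1/(475×196×10³) + 1/(280×208×10³) = 2.791×10⁻⁸ N⁻¹.
P = 0.000273 / 2.791×10⁻⁸ = 9781 N = 9.781 kN.
σ_{stainless steel} = P/A₁ = 9781/475 = 20.59 MPa, tensile.

σ ≈ 20.6 MPa (tensile)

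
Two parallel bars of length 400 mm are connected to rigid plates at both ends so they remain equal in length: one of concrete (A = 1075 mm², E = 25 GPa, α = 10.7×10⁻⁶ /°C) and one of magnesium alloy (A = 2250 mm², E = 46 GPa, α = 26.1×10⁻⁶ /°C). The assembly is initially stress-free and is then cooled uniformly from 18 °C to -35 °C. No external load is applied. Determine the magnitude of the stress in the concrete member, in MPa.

Equilibrium of a rigid end plate with no external load gives equal and opposite internal forces ±P in the two members. Since α_{magnesium alloy} > α_{concrete}, cooling drives the magnesium alloy into tension and the concrete into compression.
Equating the net (thermal + elastic) strains gives |α₁ − α₂|·ΔT = P·[1/(A₁E₁) + 1/(A₂E₂)].
|α₁ − α₂|·ΔT = 15.4×10⁻⁶ × 53 = 0.0008162.
1/(A₁E₁) + 1/(A₂E₂) = 1/(1075×25×10³) + 1/(2250×46×10³) = 4.687×10⁻⁸ N⁻¹.
P = 0.0008162 / 4.687×10⁻⁸ = 17410 N = 17.41 kN.
σ_{concrete} = P/A₁ = 17410/1075 = 16.2 MPa, compressive.

σ ≈ 16.2 MPa (compressive)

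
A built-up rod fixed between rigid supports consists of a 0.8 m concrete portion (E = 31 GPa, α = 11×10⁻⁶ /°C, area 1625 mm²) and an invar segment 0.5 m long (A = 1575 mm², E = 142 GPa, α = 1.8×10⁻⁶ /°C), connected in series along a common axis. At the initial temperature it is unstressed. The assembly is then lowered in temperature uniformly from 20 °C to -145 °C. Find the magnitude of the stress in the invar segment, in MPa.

σ ≈ 56.1 MPa (tensile)

Free thermal contraction of the whole bar: Σ αᵢΔT Lᵢ = 11×10⁻⁶×165×800 + 1.8×10⁻⁶×165×500 = 1.601 mm.
The rigid supports impose zero overall length change; the single axial force P common to all segments must satisfy P Σ Lᵢ/(AᵢEᵢ) = δ_free.
Σ Lᵢ/(AᵢEᵢ) = 800/(1625×31×10³) + 500/(1575×142×10³) = 1.812×10⁻⁵ mm/N.
So P = 1.601 / 1.812×10⁻⁵ = 88.34 kN, tensile.
σ_{invar} = P / A = 88340 / 1575 = 56.09 MPa.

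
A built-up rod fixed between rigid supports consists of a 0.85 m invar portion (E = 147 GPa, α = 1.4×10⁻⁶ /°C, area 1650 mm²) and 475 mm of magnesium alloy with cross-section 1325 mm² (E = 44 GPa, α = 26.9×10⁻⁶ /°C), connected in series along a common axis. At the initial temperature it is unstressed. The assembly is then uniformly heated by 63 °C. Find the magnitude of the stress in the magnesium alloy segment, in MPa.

With the walls removed the bar would change length by δ_free = Σ αᵢΔT Lᵢ = 1.4×10⁻⁶×63×850 + 26.9×10⁻⁶×63×475 = 0.88 mm.
The rigid supports impose zero overall length change; the single axial force P common to all segments must satisfy P Σ Lᵢ/(AᵢEᵢ) = δ_free.
Σ Lᵢ/(AᵢEᵢ) = 850/(1650×147×10³) + 475/(1325×44×10³) = 1.165×10⁻⁵ mm/N.
P = 0.88 / 1.165×10⁻⁵ = 75520 N = 75.52 kN, compressive.
σ_{magnesium alloy} = P / A = 75520 / 1325 = 57 MPa.

σ ≈ 57 MPa (compressive)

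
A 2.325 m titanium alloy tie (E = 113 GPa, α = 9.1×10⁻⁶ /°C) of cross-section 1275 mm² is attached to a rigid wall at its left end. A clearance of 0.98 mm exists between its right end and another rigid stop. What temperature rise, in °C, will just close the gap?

The gap closes when αΔT L = 0.98 mm, since the tie is still unstressed at that instant.
ΔT = 0.98 / (9.1×10⁻⁶ × 2325) = 46.32 °C.

ΔT ≈ 46.3 °C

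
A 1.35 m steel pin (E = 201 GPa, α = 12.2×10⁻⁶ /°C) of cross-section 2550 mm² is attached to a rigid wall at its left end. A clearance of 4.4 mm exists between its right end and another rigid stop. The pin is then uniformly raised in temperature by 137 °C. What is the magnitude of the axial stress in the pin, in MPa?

σ ≈ 0 MPa

Free thermal elongation = αΔT L = 12.2×10⁻⁶ × 137 × 1350 = 2.256 mm.
Since δ_free = 2.26 mm is less than the 4.4 mm gap, the pin never touches the wall. No axial force develops.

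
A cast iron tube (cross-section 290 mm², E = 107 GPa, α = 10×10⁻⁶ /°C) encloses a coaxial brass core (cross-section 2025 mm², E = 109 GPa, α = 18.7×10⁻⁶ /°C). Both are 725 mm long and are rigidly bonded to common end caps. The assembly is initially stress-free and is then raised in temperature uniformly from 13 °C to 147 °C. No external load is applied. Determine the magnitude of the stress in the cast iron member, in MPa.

Equilibrium of a rigid end plate with no external load gives equal and opposite internal forces ±P in the two members. Since α_{brass} > α_{cast iron}, heating drives the brass into compression and the cast iron into tension.
Equating the net (thermal + elastic) strains gives |α₁ − α₂|·ΔT = P·[1/(A₁E₁) + 1/(A₂E₂)].
|α₁ − α₂|·ΔT = 8.7×10⁻⁶ × 134 = 0.001166.
1/(A₁E₁) + 1/(A₂E₂) = 1/(290×107×10³) + 1/(2025×109×10³) = 3.676×10⁻⁸ N⁻¹.
P = 0.001166 / 3.676×10⁻⁸ = 31720 N = 31.72 kN.
σ_{cast iron} = P/A₁ = 31720/290 = 109.4 MPa, tensile.

σ ≈ 109 MPa (tensile)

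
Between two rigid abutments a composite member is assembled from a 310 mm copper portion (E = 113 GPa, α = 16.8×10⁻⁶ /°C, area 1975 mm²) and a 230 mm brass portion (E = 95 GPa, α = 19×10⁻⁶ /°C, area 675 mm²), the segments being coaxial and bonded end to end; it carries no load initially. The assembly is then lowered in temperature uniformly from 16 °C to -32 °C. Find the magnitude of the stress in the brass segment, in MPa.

σ ≈ 137 MPa (tensile)

If the supports were absent, the total length change would be Σ αᵢΔT Lᵢ = 16.8×10⁻⁶×48×310 + 19×10⁻⁶×48×230 = 0.4597 mm.
Since the ends are fixed, an axial force P builds up, equal in every segment, with P · Σ Lᵢ/(AᵢEᵢ) = δ_free.
The series flexibility is Σ Lᵢ/(AᵢEᵢ) = 310/(1975×113×10³) + 230/(675×95×10³) = 4.976×10⁻⁶ mm/N.
So P = 0.4597 / 4.976×10⁻⁶ = 92.4 kN, tensile.
σ_{brass} = P / A = 92400 / 675 = 136.9 MPa.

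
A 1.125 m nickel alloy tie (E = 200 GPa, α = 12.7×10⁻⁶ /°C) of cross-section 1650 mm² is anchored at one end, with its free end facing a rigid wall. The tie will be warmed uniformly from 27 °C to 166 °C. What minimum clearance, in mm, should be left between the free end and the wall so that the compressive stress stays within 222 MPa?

With no wall the tie would lengthen by αΔT L = 12.7×10⁻⁶ × 139 × 1125 = 1.986 mm.
At the allowable stress the elastic shortening the wall may impose is σL/E = 222 × 1125 / (200×10³) = 1.249 mm.
The gap must absorb the remainder: g_min = 1.986 − 1.249 = 0.7372 mm.

g ≈ 0.737 mm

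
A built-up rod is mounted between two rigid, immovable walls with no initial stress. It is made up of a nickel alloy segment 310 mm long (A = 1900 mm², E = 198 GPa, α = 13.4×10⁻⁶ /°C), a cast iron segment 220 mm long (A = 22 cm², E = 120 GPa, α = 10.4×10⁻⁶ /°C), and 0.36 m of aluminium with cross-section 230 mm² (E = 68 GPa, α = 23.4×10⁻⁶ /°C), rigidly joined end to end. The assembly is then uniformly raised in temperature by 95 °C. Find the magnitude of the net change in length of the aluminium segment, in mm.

Free thermal expansion of the whole bar: Σ αᵢΔT Lᵢ = 13.4×10⁻⁶×95×310 + 10.4×10⁻⁶×95×220 + 23.4×10⁻⁶×95×360 = 1.412 mm.
Since the ends are fixed, an axial force P builds up, equal in every segment, with P · Σ Lᵢ/(AᵢEᵢ) = δ_free.
The series flexibility is Σ Lᵢ/(AᵢEᵢ) = 310/(1900×198×10³) + 220/(2200×120×10³) + 360/(230×68×10³) = 2.468×10⁻⁵ mm/N.
So P = 1.412 / 2.468×10⁻⁵ = 57.23 kN, compressive.
For the aluminium segment, free thermal change = 23.4×10⁻⁶×95×360 = 0.8003 mm and elastic change from P = 57230×360/(230×68×10³) = 1.317 mm; these oppose, so the net change is 0.517 mm (segment shortens).

|ΔL| ≈ 0.517 mm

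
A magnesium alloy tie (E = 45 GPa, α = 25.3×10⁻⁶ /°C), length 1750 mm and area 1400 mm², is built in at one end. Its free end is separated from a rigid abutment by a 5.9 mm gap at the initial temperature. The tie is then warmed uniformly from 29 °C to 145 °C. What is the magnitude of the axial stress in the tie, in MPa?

Unrestrained expansion: δ_free = αΔT L = 25.3×10⁻⁶ × 116 × 1750 = 5.136 mm.
Since δ_free = 5.14 mm is less than the 5.9 mm gap, the tie never touches the wall. No axial force develops.

σ ≈ 0 MPa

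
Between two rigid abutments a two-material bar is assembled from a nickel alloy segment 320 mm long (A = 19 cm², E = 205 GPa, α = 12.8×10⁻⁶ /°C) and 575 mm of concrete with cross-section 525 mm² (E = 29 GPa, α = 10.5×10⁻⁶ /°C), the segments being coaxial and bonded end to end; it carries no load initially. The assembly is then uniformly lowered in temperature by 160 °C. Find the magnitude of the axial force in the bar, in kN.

Free thermal contraction of the whole bar: Σ αᵢΔT Lᵢ = 12.8×10⁻⁶×160×320 + 10.5×10⁻⁶×160×575 = 1.621 mm.
The rigid supports impose zero overall length change; the single axial force P common to all segments must satisfy P Σ Lᵢ/(AᵢEᵢ) = δ_free.
The series flexibility is Σ Lᵢ/(AᵢEᵢ) = 320/(1900×205×10³) + 575/(525×29×10³) = 3.859×10⁻⁵ mm/N.
P = 1.621 / 3.859×10⁻⁵ = 42020 N = 42.02 kN, tensile.

P ≈ 42 kN (tensile)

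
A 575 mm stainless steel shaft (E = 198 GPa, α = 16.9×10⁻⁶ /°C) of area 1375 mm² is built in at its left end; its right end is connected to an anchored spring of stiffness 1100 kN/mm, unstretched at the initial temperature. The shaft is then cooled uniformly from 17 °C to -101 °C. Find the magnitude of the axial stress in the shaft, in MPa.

The unrestrained thermal change is αΔT L = 16.9×10⁻⁶ × 118 × 575 = 1.147 mm.
With a force P in the spring, the elastic change of the shaft is PL/(AE) and that of the spring is P/k; compatibility requires their sum to equal δ_free.
So P = δ_free / [L/(AE) + 1/k] = 1.147 / [ 575/(1375×198×10³) + 1/(1100×10³) ].
P = 1.147 / 3.021×10⁻⁶ = 379500 N.
σ = P/A = 379500/1375 = 276 MPa.

σ ≈ 276 MPa (tensile)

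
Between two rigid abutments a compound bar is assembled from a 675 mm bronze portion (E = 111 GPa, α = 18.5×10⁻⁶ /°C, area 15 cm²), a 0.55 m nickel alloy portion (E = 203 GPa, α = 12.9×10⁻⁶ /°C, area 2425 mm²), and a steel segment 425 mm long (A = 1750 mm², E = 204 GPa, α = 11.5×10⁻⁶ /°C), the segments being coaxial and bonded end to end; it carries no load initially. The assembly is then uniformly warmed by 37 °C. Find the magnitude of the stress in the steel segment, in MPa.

If the supports were absent, the total length change would be Σ αᵢΔT Lᵢ = 18.5×10⁻⁶×37×675 + 12.9×10⁻⁶×37×550 + 11.5×10⁻⁶×37×425 = 0.9054 mm.
Since the ends are fixed, an axial force P builds up, equal in every segment, with P · Σ Lᵢ/(AᵢEᵢ) = δ_free.
Σ Lᵢ/(AᵢEᵢ) = 675/(1500×111×10³) + 550/(2425×203×10³) + 425/(1750×204×10³) = 6.362×10⁻⁶ mm/N.
Hence P = δ_free / Σ(L/AE) = 0.9054/6.362×10⁻⁶ = 142.3 kN (compressive).
σ_{steel} = P / A = 142300 / 1750 = 81.32 MPa.

σ ≈ 81.3 MPa (compressive)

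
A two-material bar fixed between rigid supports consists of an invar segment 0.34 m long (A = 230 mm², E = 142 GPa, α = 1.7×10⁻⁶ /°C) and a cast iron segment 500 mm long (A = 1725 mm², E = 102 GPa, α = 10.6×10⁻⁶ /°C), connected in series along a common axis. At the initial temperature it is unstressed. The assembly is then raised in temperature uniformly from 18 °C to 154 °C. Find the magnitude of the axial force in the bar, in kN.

P ≈ 60.3 kN (compressive)

If the supports were absent, the total length change would be Σ αᵢΔT Lᵢ = 1.7×10⁻⁶×136×340 + 10.6×10⁻⁶×136×500 = 0.7994 mm.
The walls prevent any net length change, so an axial force P (same in every segment) develops. Compatibility: P · Σ Lᵢ/(AᵢEᵢ) = δ_free.
Σ Lᵢ/(AᵢEᵢ) = 340/(230×142×10³) + 500/(1725×102×10³) = 1.325×10⁻⁵ mm/N.
P = 0.7994 / 1.325×10⁻⁵ = 60320 N = 60.32 kN, compressive.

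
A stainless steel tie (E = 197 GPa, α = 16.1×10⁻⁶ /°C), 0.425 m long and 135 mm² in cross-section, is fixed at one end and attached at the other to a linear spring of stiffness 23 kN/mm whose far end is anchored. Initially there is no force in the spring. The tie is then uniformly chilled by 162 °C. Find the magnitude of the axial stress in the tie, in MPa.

σ ≈ 138 MPa (tensile)

If the spring were absent the tie would shorten by αΔT L = 16.1×10⁻⁶ × 162 × 425 = 1.108 mm.
With a force P in the spring, the elastic change of the tie is PL/(AE) and that of the spring is P/k; compatibility requires their sum to equal δ_free.
So P = δ_free / [L/(AE) + 1/k] = 1.108 / [ 425/(135×197×10³) + 1/(23×10³) ].
P = 1.108 / 5.946×10⁻⁵ = 18640 N.
σ = P/A = 18640/135 = 138.1 MPa.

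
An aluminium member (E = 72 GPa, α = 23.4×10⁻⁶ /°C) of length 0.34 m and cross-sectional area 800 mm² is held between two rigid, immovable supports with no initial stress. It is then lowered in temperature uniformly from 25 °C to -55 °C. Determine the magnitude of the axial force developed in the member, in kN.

P ≈ 108 kN (tensile)

Full restraint means ε = 0, so the stress is σ = EαΔT = 72×10³ × 23.4×10⁻⁶ × 80 = 134.8 MPa.
Axial force P = σA = 134.8 × 800 = 107800 N = 107.8 kN, tensile.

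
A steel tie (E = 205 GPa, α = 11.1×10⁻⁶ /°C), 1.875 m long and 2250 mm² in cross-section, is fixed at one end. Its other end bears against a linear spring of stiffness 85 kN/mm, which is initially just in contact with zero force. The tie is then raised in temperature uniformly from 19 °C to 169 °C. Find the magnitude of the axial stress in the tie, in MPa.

σ ≈ 87.7 MPa (compressive)

Free thermal expansion: δ_free = αΔT L = 11.1×10⁻⁶ × 150 × 1875 = 3.122 mm.
With a force P in the spring, the elastic change of the tie is PL/(AE) and that of the spring is P/k; compatibility requires their sum to equal δ_free.
So P = δ_free / [L/(AE) + 1/k] = 3.122 / [ 1875/(2250×205×10³) + 1/(85×10³) ].
P = 3.122 / 1.583×10⁻⁵ = 197200 N.
σ = P/A = 197200/2250 = 87.65 MPa.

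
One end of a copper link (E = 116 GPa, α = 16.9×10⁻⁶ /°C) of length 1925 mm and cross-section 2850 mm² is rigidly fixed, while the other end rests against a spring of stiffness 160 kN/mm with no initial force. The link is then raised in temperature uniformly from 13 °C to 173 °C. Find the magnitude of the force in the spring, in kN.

P ≈ 431 kN

If the spring were absent the link would lengthen by αΔT L = 16.9×10⁻⁶ × 160 × 1925 = 5.205 mm.
With a force P in the spring, the elastic change of the link is PL/(AE) and that of the spring is P/k; compatibility requires their sum to equal δ_free.
So P = δ_free / [L/(AE) + 1/k] = 5.205 / [ 1925/(2850×116×10³) + 1/(160×10³) ].
P = 5.205 / 1.207×10⁻⁵ = 431200 N.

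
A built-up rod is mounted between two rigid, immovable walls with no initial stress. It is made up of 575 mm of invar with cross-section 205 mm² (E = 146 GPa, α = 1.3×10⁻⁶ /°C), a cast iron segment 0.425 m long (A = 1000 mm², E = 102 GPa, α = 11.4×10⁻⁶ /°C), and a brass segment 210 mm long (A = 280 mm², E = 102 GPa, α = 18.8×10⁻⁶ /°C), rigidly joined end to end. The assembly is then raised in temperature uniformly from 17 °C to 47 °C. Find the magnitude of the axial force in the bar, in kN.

If the supports were absent, the total length change would be Σ αᵢΔT Lᵢ = 1.3×10⁻⁶×30×575 + 11.4×10⁻⁶×30×425 + 18.8×10⁻⁶×30×210 = 0.2862 mm.
The rigid supports impose zero overall length change; the single axial force P common to all segments must satisfy P Σ Lᵢ/(AᵢEᵢ) = δ_free.
Σ Lᵢ/(AᵢEᵢ) = 575/(205×146×10³) + 425/(1000×102×10³) + 210/(280×102×10³) = 3.073×10⁻⁵ mm/N.
P = 0.2862 / 3.073×10⁻⁵ = 9314 N = 9.314 kN, compressive.

P ≈ 9.31 kN (compressive)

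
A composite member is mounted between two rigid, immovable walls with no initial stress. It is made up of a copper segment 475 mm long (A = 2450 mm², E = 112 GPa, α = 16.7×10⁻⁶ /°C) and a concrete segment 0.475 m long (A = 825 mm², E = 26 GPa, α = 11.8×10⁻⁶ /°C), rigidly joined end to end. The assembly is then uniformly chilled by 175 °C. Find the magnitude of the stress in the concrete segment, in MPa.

Free thermal contraction of the whole bar: Σ αᵢΔT Lᵢ = 16.7×10⁻⁶×175×475 + 11.8×10⁻⁶×175×475 = 2.369 mm.
Since the ends are fixed, an axial force P builds up, equal in every segment, with P · Σ Lᵢ/(AᵢEᵢ) = δ_free.
The series flexibility is Σ Lᵢ/(AᵢEᵢ) = 475/(2450×112×10³) + 475/(825×26×10³) = 2.388×10⁻⁵ mm/N.
Hence P = δ_free / Σ(L/AE) = 2.369/2.388×10⁻⁵ = 99.23 kN (tensile).
σ_{concrete} = P / A = 99230 / 825 = 120.3 MPa.

σ ≈ 120 MPa (tensile)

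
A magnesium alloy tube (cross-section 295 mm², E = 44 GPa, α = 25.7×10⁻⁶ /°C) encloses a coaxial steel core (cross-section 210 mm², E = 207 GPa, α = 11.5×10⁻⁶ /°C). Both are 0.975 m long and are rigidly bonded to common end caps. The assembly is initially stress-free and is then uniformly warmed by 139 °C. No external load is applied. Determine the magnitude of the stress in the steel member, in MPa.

Both members must finish at the same length. With the larger α, the magnesium alloy tends to over-expand; the plates restrain it, putting the magnesium alloy in compression and the steel in tension. With no external load the two internal forces are equal and opposite, magnitude P.
Equating the net (thermal + elastic) strains gives |α₁ − α₂|·ΔT = P·[1/(A₁E₁) + 1/(A₂E₂)].
|α₁ − α₂|·ΔT = 14.2×10⁻⁶ × 139 = 0.001974.
1/(A₁E₁) + 1/(A₂E₂) = 1/(295×44×10³) + 1/(210×207×10³) = 1×10⁻⁷ N⁻¹.
So P = 0.001974 / 1×10⁻⁷ = 19.73 kN.
σ_{steel} = P/A₂ = 19730/210 = 93.95 MPa, tensile.

σ ≈ 93.9 MPa (tensile)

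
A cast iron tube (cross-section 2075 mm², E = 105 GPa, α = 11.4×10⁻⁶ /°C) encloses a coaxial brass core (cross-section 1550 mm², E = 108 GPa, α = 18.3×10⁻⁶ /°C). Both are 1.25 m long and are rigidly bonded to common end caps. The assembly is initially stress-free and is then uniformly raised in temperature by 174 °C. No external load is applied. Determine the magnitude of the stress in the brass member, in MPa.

Both members must finish at the same length. With the larger α, the brass tends to over-expand; the plates restrain it, putting the brass in compression and the cast iron in tension. With no external load the two internal forces are equal and opposite, magnitude P.
Compatibility of the two members (thermal + elastic change equal): (α₁ − α₂)ΔT = P·[1/(A₁E₁) + 1/(A₂E₂)].
|α₁ − α₂|·ΔT = 6.9×10⁻⁶ × 174 = 0.001201.
1/(A₁E₁) + 1/(A₂E₂) = 1/(2075×105×10³) + 1/(1550×108×10³) = 1.056×10⁻⁸ N⁻¹.
P = 0.001201 / 1.056×10⁻⁸ = 113700 N = 113.7 kN.
σ_{brass} = P/A₂ = 113700/1550 = 73.33 MPa, compressive.

σ ≈ 73.3 MPa (compressive)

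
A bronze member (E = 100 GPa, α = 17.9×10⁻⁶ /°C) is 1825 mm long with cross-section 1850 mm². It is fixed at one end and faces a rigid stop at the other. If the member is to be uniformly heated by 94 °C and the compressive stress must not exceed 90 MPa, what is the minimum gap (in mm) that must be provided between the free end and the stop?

Free expansion if unrestrained: δ_free = αΔT L = 17.9×10⁻⁶ × 94 × 1825 = 3.071 mm.
At the allowable stress the elastic shortening the wall may impose is σL/E = 90 × 1825 / (100×10³) = 1.643 mm.
The gap must absorb the remainder: g_min = 3.071 − 1.643 = 1.428 mm.

g ≈ 1.43 mm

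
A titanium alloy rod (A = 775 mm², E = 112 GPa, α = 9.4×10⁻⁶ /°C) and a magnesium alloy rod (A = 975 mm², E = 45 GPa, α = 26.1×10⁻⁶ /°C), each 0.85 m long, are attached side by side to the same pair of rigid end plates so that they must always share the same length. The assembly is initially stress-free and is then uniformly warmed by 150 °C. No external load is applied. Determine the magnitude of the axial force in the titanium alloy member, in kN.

P ≈ 73 kN (tensile in the titanium alloy)

Both members must finish at the same length. With the larger α, the magnesium alloy tends to over-expand; the plates restrain it, putting the magnesium alloy in compression and the titanium alloy in tension. With no external load the two internal forces are equal and opposite, magnitude P.
Setting the final lengths equal and cancelling L: (α₁ − α₂)ΔT = P/(A₁E₁) + P/(A₂E₂).
|α₁ − α₂|·ΔT = 16.7×10⁻⁶ × 150 = 0.002505.
1/(A₁E₁) + 1/(A₂E₂) = 1/(775×112×10³) + 1/(975×45×10³) = 3.431×10⁻⁸ N⁻¹.
P = 0.002505 / 3.431×10⁻⁸ = 73000 N = 73 kN.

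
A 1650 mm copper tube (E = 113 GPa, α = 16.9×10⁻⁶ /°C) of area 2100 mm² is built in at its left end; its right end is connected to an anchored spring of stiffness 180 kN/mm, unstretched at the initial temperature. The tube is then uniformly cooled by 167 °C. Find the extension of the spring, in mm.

δ ≈ 2.07 mm

If the spring were absent the tube would shorten by αΔT L = 16.9×10⁻⁶ × 167 × 1650 = 4.657 mm.
With a force P in the spring, the elastic change of the tube is PL/(AE) and that of the spring is P/k; compatibility requires their sum to equal δ_free.
P [ L/(AE) + 1/k ] = δ_free → P [ 1650/(2100×113×10³) + 1/(180×10³) ] = 4.657.
P = 4.657 / 1.251×10⁻⁵ = 372300 N.
Spring extension = P/k = 372300/(180×10³) = 2.068 mm.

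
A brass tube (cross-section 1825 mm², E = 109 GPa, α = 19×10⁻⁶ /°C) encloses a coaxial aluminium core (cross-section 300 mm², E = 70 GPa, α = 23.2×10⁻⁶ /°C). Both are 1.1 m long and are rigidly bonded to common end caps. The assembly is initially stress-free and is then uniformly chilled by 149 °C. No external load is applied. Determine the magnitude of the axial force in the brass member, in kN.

Equilibrium of a rigid end plate with no external load gives equal and opposite internal forces ±P in the two members. Since α_{aluminium} > α_{brass}, cooling drives the aluminium into tension and the brass into compression.
Setting the final lengths equal and cancelling L: (α₁ − α₂)ΔT = P/(A₁E₁) + P/(A₂E₂).
|α₁ − α₂|·ΔT = 4.2×10⁻⁶ × 149 = 0.0006258.
1/(A₁E₁) + 1/(A₂E₂) = 1/(1825×109×10³) + 1/(300×70×10³) = 5.265×10⁻⁸ N⁻¹.
P = 0.0006258 / 5.265×10⁻⁸ = 11890 N = 11.89 kN.

P ≈ 11.9 kN (compressive in the brass)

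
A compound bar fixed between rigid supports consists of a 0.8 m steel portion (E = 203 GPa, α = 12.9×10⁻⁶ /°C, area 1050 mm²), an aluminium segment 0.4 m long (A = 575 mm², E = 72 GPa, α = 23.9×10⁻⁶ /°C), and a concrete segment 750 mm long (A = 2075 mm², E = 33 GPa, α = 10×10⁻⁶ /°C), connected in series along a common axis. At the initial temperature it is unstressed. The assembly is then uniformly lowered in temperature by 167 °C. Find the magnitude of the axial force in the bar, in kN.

P ≈ 188 kN (tensile)

With the walls removed the bar would change length by δ_free = Σ αᵢΔT Lᵢ = 12.9×10⁻⁶×167×800 + 23.9×10⁻⁶×167×400 + 10×10⁻⁶×167×750 = 4.572 mm.
Since the ends are fixed, an axial force P builds up, equal in every segment, with P · Σ Lᵢ/(AᵢEᵢ) = δ_free.
Σ Lᵢ/(AᵢEᵢ) = 800/(1050×203×10³) + 400/(575×72×10³) + 750/(2075×33×10³) = 2.437×10⁻⁵ mm/N.
So P = 4.572 / 2.437×10⁻⁵ = 187.6 kN, tensile.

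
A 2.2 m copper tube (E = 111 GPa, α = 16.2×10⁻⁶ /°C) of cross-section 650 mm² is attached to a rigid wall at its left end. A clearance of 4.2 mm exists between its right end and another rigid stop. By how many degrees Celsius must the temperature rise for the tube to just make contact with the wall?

Contact occurs when the free expansion equals the gap: αΔT L = 4.2 mm.
So ΔT = g/(αL) = 4.2/(16.2×10⁻⁶ × 2200) = 117.8 °C.

ΔT ≈ 118 °C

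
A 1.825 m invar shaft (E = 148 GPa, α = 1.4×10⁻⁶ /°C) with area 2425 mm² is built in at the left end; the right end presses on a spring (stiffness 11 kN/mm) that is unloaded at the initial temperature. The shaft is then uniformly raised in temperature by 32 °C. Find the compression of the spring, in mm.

δ ≈ 0.0774 mm

The unrestrained thermal change is αΔT L = 1.4×10⁻⁶ × 32 × 1825 = 0.08176 mm.
With a force P in the spring, the elastic change of the shaft is PL/(AE) and that of the spring is P/k; compatibility requires their sum to equal δ_free.
So P = δ_free / [L/(AE) + 1/k] = 0.08176 / [ 1825/(2425×148×10³) + 1/(11×10³) ].
P = 0.08176 / 9.599×10⁻⁵ = 851.7 N.
Spring compression = P/k = 851.7/(11×10³) = 0.07743 mm.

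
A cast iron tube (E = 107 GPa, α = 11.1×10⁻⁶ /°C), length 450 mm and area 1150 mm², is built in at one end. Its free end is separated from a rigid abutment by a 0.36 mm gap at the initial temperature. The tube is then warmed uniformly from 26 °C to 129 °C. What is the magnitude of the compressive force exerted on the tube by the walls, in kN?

P ≈ 42.2 kN

If the wall were absent the tube would grow by αΔT L = 11.1×10⁻⁶ × 103 × 450 = 0.5145 mm.
This exceeds the 0.36 mm gap, so the wall pushes back. The portion of expansion that must be recovered elastically is δ_free − gap = 0.5145 − 0.36 = 0.1545 mm.
So σ = E(δ_free − g)/L = 107×10³ × 0.1545/450 = 36.73 MPa.
P = σA = 36.73 × 1150 = 42.24 kN.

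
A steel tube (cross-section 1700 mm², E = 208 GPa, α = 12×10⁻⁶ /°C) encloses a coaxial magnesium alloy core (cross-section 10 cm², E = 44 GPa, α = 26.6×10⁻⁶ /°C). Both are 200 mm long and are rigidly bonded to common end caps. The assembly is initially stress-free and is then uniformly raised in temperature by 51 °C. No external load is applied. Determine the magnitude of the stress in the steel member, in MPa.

Equilibrium of a rigid end plate with no external load gives equal and opposite internal forces ±P in the two members. Since α_{magnesium alloy} > α_{steel}, heating drives the magnesium alloy into compression and the steel into tension.
Equating the net (thermal + elastic) strains gives |α₁ − α₂|·ΔT = P·[1/(A₁E₁) + 1/(A₂E₂)].
|α₁ − α₂|·ΔT = 14.6×10⁻⁶ × 51 = 0.0007446.
1/(A₁E₁) + 1/(A₂E₂) = 1/(1700×208×10³) + 1/(1000×44×10³) = 2.556×10⁻⁸ N⁻¹.
So P = 0.0007446 / 2.556×10⁻⁸ = 29.14 kN.
σ_{steel} = P/A₁ = 29140/1700 = 17.14 MPa, tensile.

σ ≈ 17.1 MPa (tensile)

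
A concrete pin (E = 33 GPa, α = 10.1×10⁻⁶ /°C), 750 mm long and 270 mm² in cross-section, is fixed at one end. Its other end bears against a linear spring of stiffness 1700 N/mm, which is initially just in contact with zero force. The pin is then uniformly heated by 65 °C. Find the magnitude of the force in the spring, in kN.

If the spring were absent the pin would lengthen by αΔT L = 10.1×10⁻⁶ × 65 × 750 = 0.4924 mm.
Let P be the compressive force at the spring. The pin shortens elastically by PL/(AE) and the spring compresses by P/k; together these equal δ_free.
So P = δ_free / [L/(AE) + 1/k] = 0.4924 / [ 750/(270×33×10³) + 1/(1700) ].
P = 0.4924 / 0.0006724 = 732.3 N.

P ≈ 0.732 kN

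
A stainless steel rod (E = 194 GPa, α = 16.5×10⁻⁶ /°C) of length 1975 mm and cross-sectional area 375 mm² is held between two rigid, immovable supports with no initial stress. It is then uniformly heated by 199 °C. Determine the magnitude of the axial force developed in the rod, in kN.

P ≈ 239 kN (compressive)

With zero net strain, σ = E·αΔT = 194 GPa × 16.5×10⁻⁶ × 199 = 637 MPa.
Axial force P = σA = 637 × 375 = 238900 N = 238.9 kN, compressive.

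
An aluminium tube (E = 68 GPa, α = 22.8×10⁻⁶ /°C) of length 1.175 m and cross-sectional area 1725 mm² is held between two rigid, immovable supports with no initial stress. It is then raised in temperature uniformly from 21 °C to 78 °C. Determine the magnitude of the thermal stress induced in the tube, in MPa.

The supports are rigid, so the total axial strain is zero. The restrained thermal strain is ε = αΔT = 22.8×10⁻⁶ × 57 = 1299.6×10⁻⁶.
The stress required to suppress this strain is σ = Eε = 68×10³ × 1299.6×10⁻⁶ = 88.37 MPa, compressive since the tube is trying to expand.

σ ≈ 88.4 MPa (compressive)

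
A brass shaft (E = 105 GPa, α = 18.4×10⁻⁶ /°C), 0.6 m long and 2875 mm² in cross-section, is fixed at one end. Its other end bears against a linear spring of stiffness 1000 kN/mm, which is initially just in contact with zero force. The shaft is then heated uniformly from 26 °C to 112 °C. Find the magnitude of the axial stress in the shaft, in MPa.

σ ≈ 111 MPa (compressive)

Free thermal expansion: δ_free = αΔT L = 18.4×10⁻⁶ × 86 × 600 = 0.9494 mm.
Let P be the compressive force at the spring. The shaft shortens elastically by PL/(AE) and the spring compresses by P/k; together these equal δ_free.
P [ L/(AE) + 1/k ] = δ_free → P [ 600/(2875×105×10³) + 1/(1000×10³) ] = 0.9494.
P = 0.9494 / 2.988×10⁻⁶ = 317800 N.
σ = P/A = 317800/2875 = 110.5 MPa.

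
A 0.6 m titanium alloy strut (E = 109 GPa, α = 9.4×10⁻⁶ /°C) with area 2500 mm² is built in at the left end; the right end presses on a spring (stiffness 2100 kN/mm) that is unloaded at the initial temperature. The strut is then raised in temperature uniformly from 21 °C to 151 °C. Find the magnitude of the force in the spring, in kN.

P ≈ 274 kN

Free thermal expansion: δ_free = αΔT L = 9.4×10⁻⁶ × 130 × 600 = 0.7332 mm.
With a force P in the spring, the elastic change of the strut is PL/(AE) and that of the spring is P/k; compatibility requires their sum to equal δ_free.
So P = δ_free / [L/(AE) + 1/k] = 0.7332 / [ 600/(2500×109×10³) + 1/(2100×10³) ].
P = 0.7332 / 2.678×10⁻⁶ = 273800 N.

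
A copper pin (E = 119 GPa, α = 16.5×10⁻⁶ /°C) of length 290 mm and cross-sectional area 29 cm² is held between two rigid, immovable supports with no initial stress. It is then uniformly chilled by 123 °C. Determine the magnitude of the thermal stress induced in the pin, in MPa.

σ ≈ 242 MPa (tensile)

The supports are rigid, so the total axial strain is zero. The restrained thermal strain is ε = αΔT = 16.5×10⁻⁶ × 123 = 2029.5×10⁻⁶.
Hence σ = E·αΔT = 119×10³ × 2029.5×10⁻⁶ = 241.5 MPa, tensile.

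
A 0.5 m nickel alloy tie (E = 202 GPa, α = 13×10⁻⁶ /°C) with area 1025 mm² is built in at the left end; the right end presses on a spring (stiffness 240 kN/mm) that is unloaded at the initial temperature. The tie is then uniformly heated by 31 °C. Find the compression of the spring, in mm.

If the spring were absent the tie would lengthen by αΔT L = 13×10⁻⁶ × 31 × 500 = 0.2015 mm.
With a force P in the spring, the elastic change of the tie is PL/(AE) and that of the spring is P/k; compatibility requires their sum to equal δ_free.
So P = δ_free / [L/(AE) + 1/k] = 0.2015 / [ 500/(1025×202×10³) + 1/(240×10³) ].
P = 0.2015 / 6.582×10⁻⁶ = 30620 N.
Spring compression = P/k = 30620/(240×10³) = 0.1276 mm.

δ ≈ 0.128 mm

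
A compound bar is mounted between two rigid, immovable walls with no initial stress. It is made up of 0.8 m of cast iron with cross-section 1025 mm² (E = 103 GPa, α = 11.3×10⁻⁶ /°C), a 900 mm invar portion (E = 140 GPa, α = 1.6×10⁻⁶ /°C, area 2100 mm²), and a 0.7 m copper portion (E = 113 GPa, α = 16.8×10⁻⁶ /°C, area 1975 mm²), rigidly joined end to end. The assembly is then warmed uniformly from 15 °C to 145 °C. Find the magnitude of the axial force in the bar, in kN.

P ≈ 210 kN (compressive)

If the supports were absent, the total length change would be Σ αᵢΔT Lᵢ = 11.3×10⁻⁶×130×800 + 1.6×10⁻⁶×130×900 + 16.8×10⁻⁶×130×700 = 2.891 mm.
The walls prevent any net length change, so an axial force P (same in every segment) develops. Compatibility: P · Σ Lᵢ/(AᵢEᵢ) = δ_free.
Σ Lᵢ/(AᵢEᵢ) = 800/(1025×103×10³) + 900/(2100×140×10³) + 700/(1975×113×10³) = 1.378×10⁻⁵ mm/N.
Hence P = δ_free / Σ(L/AE) = 2.891/1.378×10⁻⁵ = 209.9 kN (compressive).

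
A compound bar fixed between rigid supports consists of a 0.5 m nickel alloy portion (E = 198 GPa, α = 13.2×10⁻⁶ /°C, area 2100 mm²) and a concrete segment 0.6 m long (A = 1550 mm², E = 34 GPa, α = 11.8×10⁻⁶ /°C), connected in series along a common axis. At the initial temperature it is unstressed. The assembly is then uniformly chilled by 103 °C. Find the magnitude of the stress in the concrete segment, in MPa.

If the supports were absent, the total length change would be Σ αᵢΔT Lᵢ = 13.2×10⁻⁶×103×500 + 11.8×10⁻⁶×103×600 = 1.409 mm.
The walls prevent any net length change, so an axial force P (same in every segment) develops. Compatibility: P · Σ Lᵢ/(AᵢEᵢ) = δ_free.
Σ Lᵢ/(AᵢEᵢ) = 500/(2100×198×10³) + 600/(1550×34×10³) = 1.259×10⁻⁵ mm/N.
So P = 1.409 / 1.259×10⁻⁵ = 111.9 kN, tensile.
σ_{concrete} = P / A = 111900 / 1550 = 72.22 MPa.

σ ≈ 72.2 MPa (tensile)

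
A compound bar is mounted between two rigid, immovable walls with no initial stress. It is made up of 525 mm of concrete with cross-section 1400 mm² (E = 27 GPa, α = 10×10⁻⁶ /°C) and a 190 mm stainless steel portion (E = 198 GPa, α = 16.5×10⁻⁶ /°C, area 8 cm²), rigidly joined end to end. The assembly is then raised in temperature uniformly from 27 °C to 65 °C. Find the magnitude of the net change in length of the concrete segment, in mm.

|ΔL| ≈ 0.0938 mm

If the supports were absent, the total length change would be Σ αᵢΔT Lᵢ = 10×10⁻⁶×38×525 + 16.5×10⁻⁶×38×190 = 0.3186 mm.
The walls prevent any net length change, so an axial force P (same in every segment) develops. Compatibility: P · Σ Lᵢ/(AᵢEᵢ) = δ_free.
The series flexibility is Σ Lᵢ/(AᵢEᵢ) = 525/(1400×27×10³) + 190/(800×198×10³) = 1.509×10⁻⁵ mm/N.
Hence P = δ_free / Σ(L/AE) = 0.3186/1.509×10⁻⁵ = 21.12 kN (compressive).
For the concrete segment, free thermal change = 10×10⁻⁶×38×525 = 0.1995 mm and elastic change from P = 21120×525/(1400×27×10³) = 0.2933 mm; these oppose, so the net change is 0.0938 mm (segment shortens).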